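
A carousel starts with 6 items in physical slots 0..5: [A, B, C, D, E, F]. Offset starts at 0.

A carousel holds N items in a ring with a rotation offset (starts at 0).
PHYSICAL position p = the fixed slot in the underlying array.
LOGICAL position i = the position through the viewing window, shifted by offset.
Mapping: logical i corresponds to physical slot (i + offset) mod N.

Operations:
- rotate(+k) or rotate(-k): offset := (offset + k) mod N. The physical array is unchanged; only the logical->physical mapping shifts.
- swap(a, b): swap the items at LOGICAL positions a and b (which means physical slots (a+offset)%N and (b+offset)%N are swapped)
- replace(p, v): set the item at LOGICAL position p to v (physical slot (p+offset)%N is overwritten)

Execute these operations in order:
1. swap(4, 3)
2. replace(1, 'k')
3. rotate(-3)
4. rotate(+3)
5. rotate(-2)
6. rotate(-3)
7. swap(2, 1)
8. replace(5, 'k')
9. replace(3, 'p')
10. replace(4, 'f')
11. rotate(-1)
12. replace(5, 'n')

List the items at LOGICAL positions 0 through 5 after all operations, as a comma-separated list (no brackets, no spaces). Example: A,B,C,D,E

Answer: k,k,E,C,p,n

Derivation:
After op 1 (swap(4, 3)): offset=0, physical=[A,B,C,E,D,F], logical=[A,B,C,E,D,F]
After op 2 (replace(1, 'k')): offset=0, physical=[A,k,C,E,D,F], logical=[A,k,C,E,D,F]
After op 3 (rotate(-3)): offset=3, physical=[A,k,C,E,D,F], logical=[E,D,F,A,k,C]
After op 4 (rotate(+3)): offset=0, physical=[A,k,C,E,D,F], logical=[A,k,C,E,D,F]
After op 5 (rotate(-2)): offset=4, physical=[A,k,C,E,D,F], logical=[D,F,A,k,C,E]
After op 6 (rotate(-3)): offset=1, physical=[A,k,C,E,D,F], logical=[k,C,E,D,F,A]
After op 7 (swap(2, 1)): offset=1, physical=[A,k,E,C,D,F], logical=[k,E,C,D,F,A]
After op 8 (replace(5, 'k')): offset=1, physical=[k,k,E,C,D,F], logical=[k,E,C,D,F,k]
After op 9 (replace(3, 'p')): offset=1, physical=[k,k,E,C,p,F], logical=[k,E,C,p,F,k]
After op 10 (replace(4, 'f')): offset=1, physical=[k,k,E,C,p,f], logical=[k,E,C,p,f,k]
After op 11 (rotate(-1)): offset=0, physical=[k,k,E,C,p,f], logical=[k,k,E,C,p,f]
After op 12 (replace(5, 'n')): offset=0, physical=[k,k,E,C,p,n], logical=[k,k,E,C,p,n]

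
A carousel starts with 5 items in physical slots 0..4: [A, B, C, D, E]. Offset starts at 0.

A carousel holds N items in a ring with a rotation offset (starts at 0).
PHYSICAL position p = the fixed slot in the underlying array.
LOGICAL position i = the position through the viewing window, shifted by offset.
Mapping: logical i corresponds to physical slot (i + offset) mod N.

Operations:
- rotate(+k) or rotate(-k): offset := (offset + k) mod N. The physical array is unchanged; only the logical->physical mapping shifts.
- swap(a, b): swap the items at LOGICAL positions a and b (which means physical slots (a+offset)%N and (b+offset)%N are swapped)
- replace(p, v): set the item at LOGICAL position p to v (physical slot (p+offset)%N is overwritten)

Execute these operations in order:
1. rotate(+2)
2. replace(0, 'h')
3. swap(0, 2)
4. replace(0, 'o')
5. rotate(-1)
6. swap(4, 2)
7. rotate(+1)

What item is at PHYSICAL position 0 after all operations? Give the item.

Answer: D

Derivation:
After op 1 (rotate(+2)): offset=2, physical=[A,B,C,D,E], logical=[C,D,E,A,B]
After op 2 (replace(0, 'h')): offset=2, physical=[A,B,h,D,E], logical=[h,D,E,A,B]
After op 3 (swap(0, 2)): offset=2, physical=[A,B,E,D,h], logical=[E,D,h,A,B]
After op 4 (replace(0, 'o')): offset=2, physical=[A,B,o,D,h], logical=[o,D,h,A,B]
After op 5 (rotate(-1)): offset=1, physical=[A,B,o,D,h], logical=[B,o,D,h,A]
After op 6 (swap(4, 2)): offset=1, physical=[D,B,o,A,h], logical=[B,o,A,h,D]
After op 7 (rotate(+1)): offset=2, physical=[D,B,o,A,h], logical=[o,A,h,D,B]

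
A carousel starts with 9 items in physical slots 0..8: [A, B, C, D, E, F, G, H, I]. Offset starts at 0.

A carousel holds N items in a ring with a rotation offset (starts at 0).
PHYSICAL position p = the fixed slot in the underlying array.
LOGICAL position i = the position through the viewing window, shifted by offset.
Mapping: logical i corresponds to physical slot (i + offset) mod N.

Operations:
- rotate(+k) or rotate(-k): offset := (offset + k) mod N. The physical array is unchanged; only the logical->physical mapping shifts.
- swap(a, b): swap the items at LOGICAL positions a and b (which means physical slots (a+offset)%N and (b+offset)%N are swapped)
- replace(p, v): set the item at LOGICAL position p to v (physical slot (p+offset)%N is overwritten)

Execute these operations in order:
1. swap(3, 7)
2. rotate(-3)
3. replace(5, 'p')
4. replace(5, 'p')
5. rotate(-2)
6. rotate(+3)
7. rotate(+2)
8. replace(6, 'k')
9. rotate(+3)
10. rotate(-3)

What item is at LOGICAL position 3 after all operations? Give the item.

Answer: H

Derivation:
After op 1 (swap(3, 7)): offset=0, physical=[A,B,C,H,E,F,G,D,I], logical=[A,B,C,H,E,F,G,D,I]
After op 2 (rotate(-3)): offset=6, physical=[A,B,C,H,E,F,G,D,I], logical=[G,D,I,A,B,C,H,E,F]
After op 3 (replace(5, 'p')): offset=6, physical=[A,B,p,H,E,F,G,D,I], logical=[G,D,I,A,B,p,H,E,F]
After op 4 (replace(5, 'p')): offset=6, physical=[A,B,p,H,E,F,G,D,I], logical=[G,D,I,A,B,p,H,E,F]
After op 5 (rotate(-2)): offset=4, physical=[A,B,p,H,E,F,G,D,I], logical=[E,F,G,D,I,A,B,p,H]
After op 6 (rotate(+3)): offset=7, physical=[A,B,p,H,E,F,G,D,I], logical=[D,I,A,B,p,H,E,F,G]
After op 7 (rotate(+2)): offset=0, physical=[A,B,p,H,E,F,G,D,I], logical=[A,B,p,H,E,F,G,D,I]
After op 8 (replace(6, 'k')): offset=0, physical=[A,B,p,H,E,F,k,D,I], logical=[A,B,p,H,E,F,k,D,I]
After op 9 (rotate(+3)): offset=3, physical=[A,B,p,H,E,F,k,D,I], logical=[H,E,F,k,D,I,A,B,p]
After op 10 (rotate(-3)): offset=0, physical=[A,B,p,H,E,F,k,D,I], logical=[A,B,p,H,E,F,k,D,I]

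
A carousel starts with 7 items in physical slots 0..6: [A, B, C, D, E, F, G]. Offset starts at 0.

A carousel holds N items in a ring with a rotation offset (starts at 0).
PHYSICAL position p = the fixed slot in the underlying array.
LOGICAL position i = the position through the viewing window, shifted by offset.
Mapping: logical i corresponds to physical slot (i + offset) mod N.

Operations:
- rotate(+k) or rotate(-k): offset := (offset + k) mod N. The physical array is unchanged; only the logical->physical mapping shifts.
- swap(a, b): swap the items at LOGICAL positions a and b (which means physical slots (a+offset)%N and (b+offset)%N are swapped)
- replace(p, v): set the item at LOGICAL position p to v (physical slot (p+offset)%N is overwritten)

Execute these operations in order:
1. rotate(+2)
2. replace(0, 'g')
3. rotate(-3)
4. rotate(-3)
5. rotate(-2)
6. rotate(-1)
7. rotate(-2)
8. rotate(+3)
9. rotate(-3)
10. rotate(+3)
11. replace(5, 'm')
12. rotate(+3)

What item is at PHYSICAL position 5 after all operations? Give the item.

Answer: F

Derivation:
After op 1 (rotate(+2)): offset=2, physical=[A,B,C,D,E,F,G], logical=[C,D,E,F,G,A,B]
After op 2 (replace(0, 'g')): offset=2, physical=[A,B,g,D,E,F,G], logical=[g,D,E,F,G,A,B]
After op 3 (rotate(-3)): offset=6, physical=[A,B,g,D,E,F,G], logical=[G,A,B,g,D,E,F]
After op 4 (rotate(-3)): offset=3, physical=[A,B,g,D,E,F,G], logical=[D,E,F,G,A,B,g]
After op 5 (rotate(-2)): offset=1, physical=[A,B,g,D,E,F,G], logical=[B,g,D,E,F,G,A]
After op 6 (rotate(-1)): offset=0, physical=[A,B,g,D,E,F,G], logical=[A,B,g,D,E,F,G]
After op 7 (rotate(-2)): offset=5, physical=[A,B,g,D,E,F,G], logical=[F,G,A,B,g,D,E]
After op 8 (rotate(+3)): offset=1, physical=[A,B,g,D,E,F,G], logical=[B,g,D,E,F,G,A]
After op 9 (rotate(-3)): offset=5, physical=[A,B,g,D,E,F,G], logical=[F,G,A,B,g,D,E]
After op 10 (rotate(+3)): offset=1, physical=[A,B,g,D,E,F,G], logical=[B,g,D,E,F,G,A]
After op 11 (replace(5, 'm')): offset=1, physical=[A,B,g,D,E,F,m], logical=[B,g,D,E,F,m,A]
After op 12 (rotate(+3)): offset=4, physical=[A,B,g,D,E,F,m], logical=[E,F,m,A,B,g,D]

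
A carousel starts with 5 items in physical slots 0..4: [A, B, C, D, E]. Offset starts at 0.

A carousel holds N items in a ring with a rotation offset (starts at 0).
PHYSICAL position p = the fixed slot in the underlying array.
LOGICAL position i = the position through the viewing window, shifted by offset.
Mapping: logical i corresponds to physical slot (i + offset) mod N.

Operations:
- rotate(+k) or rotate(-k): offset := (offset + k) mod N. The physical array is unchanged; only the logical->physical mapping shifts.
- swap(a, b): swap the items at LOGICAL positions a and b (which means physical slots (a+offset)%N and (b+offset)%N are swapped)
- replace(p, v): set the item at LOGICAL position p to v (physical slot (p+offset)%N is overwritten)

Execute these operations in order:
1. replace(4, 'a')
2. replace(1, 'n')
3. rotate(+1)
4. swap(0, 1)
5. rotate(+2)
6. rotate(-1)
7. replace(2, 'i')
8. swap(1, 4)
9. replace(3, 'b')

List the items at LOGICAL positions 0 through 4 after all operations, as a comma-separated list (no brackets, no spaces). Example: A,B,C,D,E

After op 1 (replace(4, 'a')): offset=0, physical=[A,B,C,D,a], logical=[A,B,C,D,a]
After op 2 (replace(1, 'n')): offset=0, physical=[A,n,C,D,a], logical=[A,n,C,D,a]
After op 3 (rotate(+1)): offset=1, physical=[A,n,C,D,a], logical=[n,C,D,a,A]
After op 4 (swap(0, 1)): offset=1, physical=[A,C,n,D,a], logical=[C,n,D,a,A]
After op 5 (rotate(+2)): offset=3, physical=[A,C,n,D,a], logical=[D,a,A,C,n]
After op 6 (rotate(-1)): offset=2, physical=[A,C,n,D,a], logical=[n,D,a,A,C]
After op 7 (replace(2, 'i')): offset=2, physical=[A,C,n,D,i], logical=[n,D,i,A,C]
After op 8 (swap(1, 4)): offset=2, physical=[A,D,n,C,i], logical=[n,C,i,A,D]
After op 9 (replace(3, 'b')): offset=2, physical=[b,D,n,C,i], logical=[n,C,i,b,D]

Answer: n,C,i,b,D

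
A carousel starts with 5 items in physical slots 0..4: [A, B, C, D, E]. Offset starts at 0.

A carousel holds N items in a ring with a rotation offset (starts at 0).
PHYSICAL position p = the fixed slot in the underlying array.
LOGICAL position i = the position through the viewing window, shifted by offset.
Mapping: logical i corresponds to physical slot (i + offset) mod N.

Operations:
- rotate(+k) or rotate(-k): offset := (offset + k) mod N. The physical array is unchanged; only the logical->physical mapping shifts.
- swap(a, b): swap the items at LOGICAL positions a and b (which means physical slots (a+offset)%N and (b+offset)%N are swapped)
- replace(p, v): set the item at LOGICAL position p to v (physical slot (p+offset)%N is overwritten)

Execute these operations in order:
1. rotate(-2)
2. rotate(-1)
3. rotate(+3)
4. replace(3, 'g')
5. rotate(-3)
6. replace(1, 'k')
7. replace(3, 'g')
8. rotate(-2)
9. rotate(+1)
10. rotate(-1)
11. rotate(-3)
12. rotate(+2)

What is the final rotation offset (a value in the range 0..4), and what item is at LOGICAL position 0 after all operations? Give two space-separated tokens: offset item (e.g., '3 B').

After op 1 (rotate(-2)): offset=3, physical=[A,B,C,D,E], logical=[D,E,A,B,C]
After op 2 (rotate(-1)): offset=2, physical=[A,B,C,D,E], logical=[C,D,E,A,B]
After op 3 (rotate(+3)): offset=0, physical=[A,B,C,D,E], logical=[A,B,C,D,E]
After op 4 (replace(3, 'g')): offset=0, physical=[A,B,C,g,E], logical=[A,B,C,g,E]
After op 5 (rotate(-3)): offset=2, physical=[A,B,C,g,E], logical=[C,g,E,A,B]
After op 6 (replace(1, 'k')): offset=2, physical=[A,B,C,k,E], logical=[C,k,E,A,B]
After op 7 (replace(3, 'g')): offset=2, physical=[g,B,C,k,E], logical=[C,k,E,g,B]
After op 8 (rotate(-2)): offset=0, physical=[g,B,C,k,E], logical=[g,B,C,k,E]
After op 9 (rotate(+1)): offset=1, physical=[g,B,C,k,E], logical=[B,C,k,E,g]
After op 10 (rotate(-1)): offset=0, physical=[g,B,C,k,E], logical=[g,B,C,k,E]
After op 11 (rotate(-3)): offset=2, physical=[g,B,C,k,E], logical=[C,k,E,g,B]
After op 12 (rotate(+2)): offset=4, physical=[g,B,C,k,E], logical=[E,g,B,C,k]

Answer: 4 E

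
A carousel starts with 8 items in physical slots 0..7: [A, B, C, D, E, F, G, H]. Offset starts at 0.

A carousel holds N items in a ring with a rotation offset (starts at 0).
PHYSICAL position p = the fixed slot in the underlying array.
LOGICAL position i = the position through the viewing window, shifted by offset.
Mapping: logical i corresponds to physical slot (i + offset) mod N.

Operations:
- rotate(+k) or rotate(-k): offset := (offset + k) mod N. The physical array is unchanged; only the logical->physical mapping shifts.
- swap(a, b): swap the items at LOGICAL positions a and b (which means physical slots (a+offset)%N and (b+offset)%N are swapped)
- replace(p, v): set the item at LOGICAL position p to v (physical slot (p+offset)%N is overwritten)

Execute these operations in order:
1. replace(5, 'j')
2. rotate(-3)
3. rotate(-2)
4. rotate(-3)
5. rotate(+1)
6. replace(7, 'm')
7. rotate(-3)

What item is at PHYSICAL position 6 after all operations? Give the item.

Answer: G

Derivation:
After op 1 (replace(5, 'j')): offset=0, physical=[A,B,C,D,E,j,G,H], logical=[A,B,C,D,E,j,G,H]
After op 2 (rotate(-3)): offset=5, physical=[A,B,C,D,E,j,G,H], logical=[j,G,H,A,B,C,D,E]
After op 3 (rotate(-2)): offset=3, physical=[A,B,C,D,E,j,G,H], logical=[D,E,j,G,H,A,B,C]
After op 4 (rotate(-3)): offset=0, physical=[A,B,C,D,E,j,G,H], logical=[A,B,C,D,E,j,G,H]
After op 5 (rotate(+1)): offset=1, physical=[A,B,C,D,E,j,G,H], logical=[B,C,D,E,j,G,H,A]
After op 6 (replace(7, 'm')): offset=1, physical=[m,B,C,D,E,j,G,H], logical=[B,C,D,E,j,G,H,m]
After op 7 (rotate(-3)): offset=6, physical=[m,B,C,D,E,j,G,H], logical=[G,H,m,B,C,D,E,j]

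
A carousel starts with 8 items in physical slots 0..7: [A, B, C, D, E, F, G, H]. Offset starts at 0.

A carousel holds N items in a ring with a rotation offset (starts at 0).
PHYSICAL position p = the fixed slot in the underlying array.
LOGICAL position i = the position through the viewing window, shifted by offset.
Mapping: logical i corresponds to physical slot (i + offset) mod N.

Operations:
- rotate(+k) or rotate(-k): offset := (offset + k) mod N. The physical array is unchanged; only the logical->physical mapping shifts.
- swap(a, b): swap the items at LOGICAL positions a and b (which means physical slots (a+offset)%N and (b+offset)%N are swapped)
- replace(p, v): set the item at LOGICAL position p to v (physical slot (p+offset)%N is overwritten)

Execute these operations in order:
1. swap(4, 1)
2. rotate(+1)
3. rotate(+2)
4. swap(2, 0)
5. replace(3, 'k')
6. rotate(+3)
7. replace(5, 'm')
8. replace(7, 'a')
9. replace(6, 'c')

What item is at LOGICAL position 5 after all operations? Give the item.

After op 1 (swap(4, 1)): offset=0, physical=[A,E,C,D,B,F,G,H], logical=[A,E,C,D,B,F,G,H]
After op 2 (rotate(+1)): offset=1, physical=[A,E,C,D,B,F,G,H], logical=[E,C,D,B,F,G,H,A]
After op 3 (rotate(+2)): offset=3, physical=[A,E,C,D,B,F,G,H], logical=[D,B,F,G,H,A,E,C]
After op 4 (swap(2, 0)): offset=3, physical=[A,E,C,F,B,D,G,H], logical=[F,B,D,G,H,A,E,C]
After op 5 (replace(3, 'k')): offset=3, physical=[A,E,C,F,B,D,k,H], logical=[F,B,D,k,H,A,E,C]
After op 6 (rotate(+3)): offset=6, physical=[A,E,C,F,B,D,k,H], logical=[k,H,A,E,C,F,B,D]
After op 7 (replace(5, 'm')): offset=6, physical=[A,E,C,m,B,D,k,H], logical=[k,H,A,E,C,m,B,D]
After op 8 (replace(7, 'a')): offset=6, physical=[A,E,C,m,B,a,k,H], logical=[k,H,A,E,C,m,B,a]
After op 9 (replace(6, 'c')): offset=6, physical=[A,E,C,m,c,a,k,H], logical=[k,H,A,E,C,m,c,a]

Answer: m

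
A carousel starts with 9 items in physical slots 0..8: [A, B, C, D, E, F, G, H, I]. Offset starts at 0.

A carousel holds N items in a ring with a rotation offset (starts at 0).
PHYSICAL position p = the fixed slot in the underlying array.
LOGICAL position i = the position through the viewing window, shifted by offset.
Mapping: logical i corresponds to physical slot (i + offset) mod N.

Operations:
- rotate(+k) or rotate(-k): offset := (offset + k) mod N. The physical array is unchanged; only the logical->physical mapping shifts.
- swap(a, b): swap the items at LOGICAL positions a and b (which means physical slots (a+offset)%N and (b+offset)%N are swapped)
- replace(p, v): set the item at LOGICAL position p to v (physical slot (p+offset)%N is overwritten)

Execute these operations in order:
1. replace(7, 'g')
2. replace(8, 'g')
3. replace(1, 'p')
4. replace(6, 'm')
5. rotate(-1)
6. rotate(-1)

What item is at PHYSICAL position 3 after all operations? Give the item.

Answer: D

Derivation:
After op 1 (replace(7, 'g')): offset=0, physical=[A,B,C,D,E,F,G,g,I], logical=[A,B,C,D,E,F,G,g,I]
After op 2 (replace(8, 'g')): offset=0, physical=[A,B,C,D,E,F,G,g,g], logical=[A,B,C,D,E,F,G,g,g]
After op 3 (replace(1, 'p')): offset=0, physical=[A,p,C,D,E,F,G,g,g], logical=[A,p,C,D,E,F,G,g,g]
After op 4 (replace(6, 'm')): offset=0, physical=[A,p,C,D,E,F,m,g,g], logical=[A,p,C,D,E,F,m,g,g]
After op 5 (rotate(-1)): offset=8, physical=[A,p,C,D,E,F,m,g,g], logical=[g,A,p,C,D,E,F,m,g]
After op 6 (rotate(-1)): offset=7, physical=[A,p,C,D,E,F,m,g,g], logical=[g,g,A,p,C,D,E,F,m]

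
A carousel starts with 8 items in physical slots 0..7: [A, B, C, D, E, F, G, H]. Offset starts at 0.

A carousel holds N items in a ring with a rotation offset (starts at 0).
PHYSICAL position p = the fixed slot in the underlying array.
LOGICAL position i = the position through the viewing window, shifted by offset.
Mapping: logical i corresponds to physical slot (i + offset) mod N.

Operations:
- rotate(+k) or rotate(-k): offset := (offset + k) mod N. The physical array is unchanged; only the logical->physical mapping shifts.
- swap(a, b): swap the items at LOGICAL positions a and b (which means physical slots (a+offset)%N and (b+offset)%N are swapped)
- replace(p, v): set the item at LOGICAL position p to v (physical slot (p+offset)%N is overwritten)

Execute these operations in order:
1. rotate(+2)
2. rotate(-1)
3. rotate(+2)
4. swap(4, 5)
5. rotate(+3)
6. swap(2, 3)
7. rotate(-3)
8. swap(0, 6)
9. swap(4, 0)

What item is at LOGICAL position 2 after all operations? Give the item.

Answer: F

Derivation:
After op 1 (rotate(+2)): offset=2, physical=[A,B,C,D,E,F,G,H], logical=[C,D,E,F,G,H,A,B]
After op 2 (rotate(-1)): offset=1, physical=[A,B,C,D,E,F,G,H], logical=[B,C,D,E,F,G,H,A]
After op 3 (rotate(+2)): offset=3, physical=[A,B,C,D,E,F,G,H], logical=[D,E,F,G,H,A,B,C]
After op 4 (swap(4, 5)): offset=3, physical=[H,B,C,D,E,F,G,A], logical=[D,E,F,G,A,H,B,C]
After op 5 (rotate(+3)): offset=6, physical=[H,B,C,D,E,F,G,A], logical=[G,A,H,B,C,D,E,F]
After op 6 (swap(2, 3)): offset=6, physical=[B,H,C,D,E,F,G,A], logical=[G,A,B,H,C,D,E,F]
After op 7 (rotate(-3)): offset=3, physical=[B,H,C,D,E,F,G,A], logical=[D,E,F,G,A,B,H,C]
After op 8 (swap(0, 6)): offset=3, physical=[B,D,C,H,E,F,G,A], logical=[H,E,F,G,A,B,D,C]
After op 9 (swap(4, 0)): offset=3, physical=[B,D,C,A,E,F,G,H], logical=[A,E,F,G,H,B,D,C]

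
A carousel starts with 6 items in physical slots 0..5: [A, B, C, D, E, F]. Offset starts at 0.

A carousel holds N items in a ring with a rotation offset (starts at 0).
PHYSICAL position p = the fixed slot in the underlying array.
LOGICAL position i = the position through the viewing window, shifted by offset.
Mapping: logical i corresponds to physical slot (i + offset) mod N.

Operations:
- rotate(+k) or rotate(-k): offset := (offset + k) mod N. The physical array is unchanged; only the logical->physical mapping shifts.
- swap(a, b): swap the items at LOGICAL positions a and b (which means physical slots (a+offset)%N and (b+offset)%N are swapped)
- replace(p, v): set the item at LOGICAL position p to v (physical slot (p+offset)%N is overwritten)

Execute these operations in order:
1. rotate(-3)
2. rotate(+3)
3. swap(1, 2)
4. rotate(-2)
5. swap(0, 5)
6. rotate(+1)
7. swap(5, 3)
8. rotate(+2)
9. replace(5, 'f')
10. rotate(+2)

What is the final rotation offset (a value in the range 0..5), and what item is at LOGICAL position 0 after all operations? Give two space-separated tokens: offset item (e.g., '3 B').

After op 1 (rotate(-3)): offset=3, physical=[A,B,C,D,E,F], logical=[D,E,F,A,B,C]
After op 2 (rotate(+3)): offset=0, physical=[A,B,C,D,E,F], logical=[A,B,C,D,E,F]
After op 3 (swap(1, 2)): offset=0, physical=[A,C,B,D,E,F], logical=[A,C,B,D,E,F]
After op 4 (rotate(-2)): offset=4, physical=[A,C,B,D,E,F], logical=[E,F,A,C,B,D]
After op 5 (swap(0, 5)): offset=4, physical=[A,C,B,E,D,F], logical=[D,F,A,C,B,E]
After op 6 (rotate(+1)): offset=5, physical=[A,C,B,E,D,F], logical=[F,A,C,B,E,D]
After op 7 (swap(5, 3)): offset=5, physical=[A,C,D,E,B,F], logical=[F,A,C,D,E,B]
After op 8 (rotate(+2)): offset=1, physical=[A,C,D,E,B,F], logical=[C,D,E,B,F,A]
After op 9 (replace(5, 'f')): offset=1, physical=[f,C,D,E,B,F], logical=[C,D,E,B,F,f]
After op 10 (rotate(+2)): offset=3, physical=[f,C,D,E,B,F], logical=[E,B,F,f,C,D]

Answer: 3 E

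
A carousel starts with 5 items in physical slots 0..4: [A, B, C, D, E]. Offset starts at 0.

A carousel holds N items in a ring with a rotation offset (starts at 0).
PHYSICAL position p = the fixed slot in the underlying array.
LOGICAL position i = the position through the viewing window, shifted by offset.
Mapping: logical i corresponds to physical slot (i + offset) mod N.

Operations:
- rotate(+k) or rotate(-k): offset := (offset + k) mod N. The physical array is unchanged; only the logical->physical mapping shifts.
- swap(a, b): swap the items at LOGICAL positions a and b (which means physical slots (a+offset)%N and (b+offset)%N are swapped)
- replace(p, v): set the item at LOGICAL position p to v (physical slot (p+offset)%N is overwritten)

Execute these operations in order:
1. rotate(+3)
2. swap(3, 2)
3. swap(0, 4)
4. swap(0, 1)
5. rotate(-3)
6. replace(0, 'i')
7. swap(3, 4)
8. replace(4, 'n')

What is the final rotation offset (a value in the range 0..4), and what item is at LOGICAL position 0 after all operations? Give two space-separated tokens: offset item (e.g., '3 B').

Answer: 0 i

Derivation:
After op 1 (rotate(+3)): offset=3, physical=[A,B,C,D,E], logical=[D,E,A,B,C]
After op 2 (swap(3, 2)): offset=3, physical=[B,A,C,D,E], logical=[D,E,B,A,C]
After op 3 (swap(0, 4)): offset=3, physical=[B,A,D,C,E], logical=[C,E,B,A,D]
After op 4 (swap(0, 1)): offset=3, physical=[B,A,D,E,C], logical=[E,C,B,A,D]
After op 5 (rotate(-3)): offset=0, physical=[B,A,D,E,C], logical=[B,A,D,E,C]
After op 6 (replace(0, 'i')): offset=0, physical=[i,A,D,E,C], logical=[i,A,D,E,C]
After op 7 (swap(3, 4)): offset=0, physical=[i,A,D,C,E], logical=[i,A,D,C,E]
After op 8 (replace(4, 'n')): offset=0, physical=[i,A,D,C,n], logical=[i,A,D,C,n]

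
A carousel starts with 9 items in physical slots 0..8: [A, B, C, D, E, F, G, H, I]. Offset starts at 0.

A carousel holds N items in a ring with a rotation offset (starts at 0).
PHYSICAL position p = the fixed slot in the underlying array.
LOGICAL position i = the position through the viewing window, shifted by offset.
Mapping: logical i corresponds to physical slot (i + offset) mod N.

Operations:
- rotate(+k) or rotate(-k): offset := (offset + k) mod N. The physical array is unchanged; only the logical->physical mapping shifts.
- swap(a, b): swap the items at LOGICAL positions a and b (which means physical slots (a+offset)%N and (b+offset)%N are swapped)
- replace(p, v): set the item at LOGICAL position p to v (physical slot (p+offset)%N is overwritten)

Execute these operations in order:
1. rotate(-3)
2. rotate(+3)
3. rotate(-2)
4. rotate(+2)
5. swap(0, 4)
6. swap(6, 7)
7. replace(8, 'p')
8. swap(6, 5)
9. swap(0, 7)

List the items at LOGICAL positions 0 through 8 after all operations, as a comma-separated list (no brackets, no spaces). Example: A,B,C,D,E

After op 1 (rotate(-3)): offset=6, physical=[A,B,C,D,E,F,G,H,I], logical=[G,H,I,A,B,C,D,E,F]
After op 2 (rotate(+3)): offset=0, physical=[A,B,C,D,E,F,G,H,I], logical=[A,B,C,D,E,F,G,H,I]
After op 3 (rotate(-2)): offset=7, physical=[A,B,C,D,E,F,G,H,I], logical=[H,I,A,B,C,D,E,F,G]
After op 4 (rotate(+2)): offset=0, physical=[A,B,C,D,E,F,G,H,I], logical=[A,B,C,D,E,F,G,H,I]
After op 5 (swap(0, 4)): offset=0, physical=[E,B,C,D,A,F,G,H,I], logical=[E,B,C,D,A,F,G,H,I]
After op 6 (swap(6, 7)): offset=0, physical=[E,B,C,D,A,F,H,G,I], logical=[E,B,C,D,A,F,H,G,I]
After op 7 (replace(8, 'p')): offset=0, physical=[E,B,C,D,A,F,H,G,p], logical=[E,B,C,D,A,F,H,G,p]
After op 8 (swap(6, 5)): offset=0, physical=[E,B,C,D,A,H,F,G,p], logical=[E,B,C,D,A,H,F,G,p]
After op 9 (swap(0, 7)): offset=0, physical=[G,B,C,D,A,H,F,E,p], logical=[G,B,C,D,A,H,F,E,p]

Answer: G,B,C,D,A,H,F,E,p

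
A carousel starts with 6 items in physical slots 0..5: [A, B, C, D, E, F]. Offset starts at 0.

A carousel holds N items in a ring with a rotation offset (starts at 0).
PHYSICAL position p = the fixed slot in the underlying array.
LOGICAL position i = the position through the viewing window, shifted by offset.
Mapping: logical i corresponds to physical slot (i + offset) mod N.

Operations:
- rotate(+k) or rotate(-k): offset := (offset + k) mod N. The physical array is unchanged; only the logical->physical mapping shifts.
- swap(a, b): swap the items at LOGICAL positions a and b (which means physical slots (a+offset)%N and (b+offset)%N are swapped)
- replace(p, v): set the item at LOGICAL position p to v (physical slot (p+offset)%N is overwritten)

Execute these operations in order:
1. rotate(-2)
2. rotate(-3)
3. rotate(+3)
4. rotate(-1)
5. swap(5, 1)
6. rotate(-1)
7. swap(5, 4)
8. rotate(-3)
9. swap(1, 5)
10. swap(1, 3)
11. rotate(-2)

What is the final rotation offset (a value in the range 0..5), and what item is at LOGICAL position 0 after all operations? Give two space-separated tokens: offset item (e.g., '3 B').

Answer: 3 D

Derivation:
After op 1 (rotate(-2)): offset=4, physical=[A,B,C,D,E,F], logical=[E,F,A,B,C,D]
After op 2 (rotate(-3)): offset=1, physical=[A,B,C,D,E,F], logical=[B,C,D,E,F,A]
After op 3 (rotate(+3)): offset=4, physical=[A,B,C,D,E,F], logical=[E,F,A,B,C,D]
After op 4 (rotate(-1)): offset=3, physical=[A,B,C,D,E,F], logical=[D,E,F,A,B,C]
After op 5 (swap(5, 1)): offset=3, physical=[A,B,E,D,C,F], logical=[D,C,F,A,B,E]
After op 6 (rotate(-1)): offset=2, physical=[A,B,E,D,C,F], logical=[E,D,C,F,A,B]
After op 7 (swap(5, 4)): offset=2, physical=[B,A,E,D,C,F], logical=[E,D,C,F,B,A]
After op 8 (rotate(-3)): offset=5, physical=[B,A,E,D,C,F], logical=[F,B,A,E,D,C]
After op 9 (swap(1, 5)): offset=5, physical=[C,A,E,D,B,F], logical=[F,C,A,E,D,B]
After op 10 (swap(1, 3)): offset=5, physical=[E,A,C,D,B,F], logical=[F,E,A,C,D,B]
After op 11 (rotate(-2)): offset=3, physical=[E,A,C,D,B,F], logical=[D,B,F,E,A,C]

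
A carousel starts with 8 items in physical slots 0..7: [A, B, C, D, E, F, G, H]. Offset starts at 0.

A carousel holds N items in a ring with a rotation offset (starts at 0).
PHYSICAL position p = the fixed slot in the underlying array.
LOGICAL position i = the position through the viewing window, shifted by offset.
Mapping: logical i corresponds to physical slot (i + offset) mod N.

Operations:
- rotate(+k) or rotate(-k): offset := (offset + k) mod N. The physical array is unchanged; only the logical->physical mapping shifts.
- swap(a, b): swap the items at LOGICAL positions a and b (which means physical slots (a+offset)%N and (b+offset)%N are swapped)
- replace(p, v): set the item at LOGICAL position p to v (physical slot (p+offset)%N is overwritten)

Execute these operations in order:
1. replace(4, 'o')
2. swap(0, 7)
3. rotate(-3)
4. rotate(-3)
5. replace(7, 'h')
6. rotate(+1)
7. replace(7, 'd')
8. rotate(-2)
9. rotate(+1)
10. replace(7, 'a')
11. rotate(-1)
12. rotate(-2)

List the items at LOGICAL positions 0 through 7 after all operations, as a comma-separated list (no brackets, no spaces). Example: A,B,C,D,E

After op 1 (replace(4, 'o')): offset=0, physical=[A,B,C,D,o,F,G,H], logical=[A,B,C,D,o,F,G,H]
After op 2 (swap(0, 7)): offset=0, physical=[H,B,C,D,o,F,G,A], logical=[H,B,C,D,o,F,G,A]
After op 3 (rotate(-3)): offset=5, physical=[H,B,C,D,o,F,G,A], logical=[F,G,A,H,B,C,D,o]
After op 4 (rotate(-3)): offset=2, physical=[H,B,C,D,o,F,G,A], logical=[C,D,o,F,G,A,H,B]
After op 5 (replace(7, 'h')): offset=2, physical=[H,h,C,D,o,F,G,A], logical=[C,D,o,F,G,A,H,h]
After op 6 (rotate(+1)): offset=3, physical=[H,h,C,D,o,F,G,A], logical=[D,o,F,G,A,H,h,C]
After op 7 (replace(7, 'd')): offset=3, physical=[H,h,d,D,o,F,G,A], logical=[D,o,F,G,A,H,h,d]
After op 8 (rotate(-2)): offset=1, physical=[H,h,d,D,o,F,G,A], logical=[h,d,D,o,F,G,A,H]
After op 9 (rotate(+1)): offset=2, physical=[H,h,d,D,o,F,G,A], logical=[d,D,o,F,G,A,H,h]
After op 10 (replace(7, 'a')): offset=2, physical=[H,a,d,D,o,F,G,A], logical=[d,D,o,F,G,A,H,a]
After op 11 (rotate(-1)): offset=1, physical=[H,a,d,D,o,F,G,A], logical=[a,d,D,o,F,G,A,H]
After op 12 (rotate(-2)): offset=7, physical=[H,a,d,D,o,F,G,A], logical=[A,H,a,d,D,o,F,G]

Answer: A,H,a,d,D,o,F,G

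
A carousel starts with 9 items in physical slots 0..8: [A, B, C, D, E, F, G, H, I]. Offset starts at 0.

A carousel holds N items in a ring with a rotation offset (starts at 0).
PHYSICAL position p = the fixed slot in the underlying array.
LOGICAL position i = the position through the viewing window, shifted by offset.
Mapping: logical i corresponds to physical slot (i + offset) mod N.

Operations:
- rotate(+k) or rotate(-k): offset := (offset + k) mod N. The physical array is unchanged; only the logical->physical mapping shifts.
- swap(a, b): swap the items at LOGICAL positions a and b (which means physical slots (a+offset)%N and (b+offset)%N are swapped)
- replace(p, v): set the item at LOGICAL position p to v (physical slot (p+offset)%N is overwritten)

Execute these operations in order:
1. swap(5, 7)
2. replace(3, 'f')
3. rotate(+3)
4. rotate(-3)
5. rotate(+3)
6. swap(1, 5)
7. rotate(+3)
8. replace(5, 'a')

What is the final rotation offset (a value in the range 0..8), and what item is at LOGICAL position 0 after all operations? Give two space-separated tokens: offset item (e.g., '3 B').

After op 1 (swap(5, 7)): offset=0, physical=[A,B,C,D,E,H,G,F,I], logical=[A,B,C,D,E,H,G,F,I]
After op 2 (replace(3, 'f')): offset=0, physical=[A,B,C,f,E,H,G,F,I], logical=[A,B,C,f,E,H,G,F,I]
After op 3 (rotate(+3)): offset=3, physical=[A,B,C,f,E,H,G,F,I], logical=[f,E,H,G,F,I,A,B,C]
After op 4 (rotate(-3)): offset=0, physical=[A,B,C,f,E,H,G,F,I], logical=[A,B,C,f,E,H,G,F,I]
After op 5 (rotate(+3)): offset=3, physical=[A,B,C,f,E,H,G,F,I], logical=[f,E,H,G,F,I,A,B,C]
After op 6 (swap(1, 5)): offset=3, physical=[A,B,C,f,I,H,G,F,E], logical=[f,I,H,G,F,E,A,B,C]
After op 7 (rotate(+3)): offset=6, physical=[A,B,C,f,I,H,G,F,E], logical=[G,F,E,A,B,C,f,I,H]
After op 8 (replace(5, 'a')): offset=6, physical=[A,B,a,f,I,H,G,F,E], logical=[G,F,E,A,B,a,f,I,H]

Answer: 6 G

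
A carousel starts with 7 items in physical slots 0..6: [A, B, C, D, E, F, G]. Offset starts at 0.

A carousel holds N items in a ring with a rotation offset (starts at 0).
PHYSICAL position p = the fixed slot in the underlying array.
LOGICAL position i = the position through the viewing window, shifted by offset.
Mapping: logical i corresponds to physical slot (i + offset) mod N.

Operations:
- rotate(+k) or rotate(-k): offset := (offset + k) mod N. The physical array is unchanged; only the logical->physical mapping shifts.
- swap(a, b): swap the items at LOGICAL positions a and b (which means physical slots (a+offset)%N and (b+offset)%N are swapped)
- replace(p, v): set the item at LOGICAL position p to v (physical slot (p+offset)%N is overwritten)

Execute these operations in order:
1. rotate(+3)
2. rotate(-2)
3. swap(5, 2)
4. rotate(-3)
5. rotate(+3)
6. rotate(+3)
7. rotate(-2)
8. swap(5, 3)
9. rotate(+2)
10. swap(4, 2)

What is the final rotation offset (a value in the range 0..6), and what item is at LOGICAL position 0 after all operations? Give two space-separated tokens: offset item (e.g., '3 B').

After op 1 (rotate(+3)): offset=3, physical=[A,B,C,D,E,F,G], logical=[D,E,F,G,A,B,C]
After op 2 (rotate(-2)): offset=1, physical=[A,B,C,D,E,F,G], logical=[B,C,D,E,F,G,A]
After op 3 (swap(5, 2)): offset=1, physical=[A,B,C,G,E,F,D], logical=[B,C,G,E,F,D,A]
After op 4 (rotate(-3)): offset=5, physical=[A,B,C,G,E,F,D], logical=[F,D,A,B,C,G,E]
After op 5 (rotate(+3)): offset=1, physical=[A,B,C,G,E,F,D], logical=[B,C,G,E,F,D,A]
After op 6 (rotate(+3)): offset=4, physical=[A,B,C,G,E,F,D], logical=[E,F,D,A,B,C,G]
After op 7 (rotate(-2)): offset=2, physical=[A,B,C,G,E,F,D], logical=[C,G,E,F,D,A,B]
After op 8 (swap(5, 3)): offset=2, physical=[F,B,C,G,E,A,D], logical=[C,G,E,A,D,F,B]
After op 9 (rotate(+2)): offset=4, physical=[F,B,C,G,E,A,D], logical=[E,A,D,F,B,C,G]
After op 10 (swap(4, 2)): offset=4, physical=[F,D,C,G,E,A,B], logical=[E,A,B,F,D,C,G]

Answer: 4 E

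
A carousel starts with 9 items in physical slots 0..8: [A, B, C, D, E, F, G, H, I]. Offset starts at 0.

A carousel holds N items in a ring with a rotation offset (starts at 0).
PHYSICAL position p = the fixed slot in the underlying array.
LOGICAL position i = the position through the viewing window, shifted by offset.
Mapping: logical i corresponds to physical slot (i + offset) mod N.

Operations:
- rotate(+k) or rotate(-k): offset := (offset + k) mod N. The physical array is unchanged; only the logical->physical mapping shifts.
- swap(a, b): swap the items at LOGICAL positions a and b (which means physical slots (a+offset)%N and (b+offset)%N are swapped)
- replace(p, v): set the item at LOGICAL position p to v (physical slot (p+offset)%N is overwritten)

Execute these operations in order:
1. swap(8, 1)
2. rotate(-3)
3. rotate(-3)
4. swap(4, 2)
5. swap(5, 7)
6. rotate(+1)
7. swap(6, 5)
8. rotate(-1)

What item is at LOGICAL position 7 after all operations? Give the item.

After op 1 (swap(8, 1)): offset=0, physical=[A,I,C,D,E,F,G,H,B], logical=[A,I,C,D,E,F,G,H,B]
After op 2 (rotate(-3)): offset=6, physical=[A,I,C,D,E,F,G,H,B], logical=[G,H,B,A,I,C,D,E,F]
After op 3 (rotate(-3)): offset=3, physical=[A,I,C,D,E,F,G,H,B], logical=[D,E,F,G,H,B,A,I,C]
After op 4 (swap(4, 2)): offset=3, physical=[A,I,C,D,E,H,G,F,B], logical=[D,E,H,G,F,B,A,I,C]
After op 5 (swap(5, 7)): offset=3, physical=[A,B,C,D,E,H,G,F,I], logical=[D,E,H,G,F,I,A,B,C]
After op 6 (rotate(+1)): offset=4, physical=[A,B,C,D,E,H,G,F,I], logical=[E,H,G,F,I,A,B,C,D]
After op 7 (swap(6, 5)): offset=4, physical=[B,A,C,D,E,H,G,F,I], logical=[E,H,G,F,I,B,A,C,D]
After op 8 (rotate(-1)): offset=3, physical=[B,A,C,D,E,H,G,F,I], logical=[D,E,H,G,F,I,B,A,C]

Answer: A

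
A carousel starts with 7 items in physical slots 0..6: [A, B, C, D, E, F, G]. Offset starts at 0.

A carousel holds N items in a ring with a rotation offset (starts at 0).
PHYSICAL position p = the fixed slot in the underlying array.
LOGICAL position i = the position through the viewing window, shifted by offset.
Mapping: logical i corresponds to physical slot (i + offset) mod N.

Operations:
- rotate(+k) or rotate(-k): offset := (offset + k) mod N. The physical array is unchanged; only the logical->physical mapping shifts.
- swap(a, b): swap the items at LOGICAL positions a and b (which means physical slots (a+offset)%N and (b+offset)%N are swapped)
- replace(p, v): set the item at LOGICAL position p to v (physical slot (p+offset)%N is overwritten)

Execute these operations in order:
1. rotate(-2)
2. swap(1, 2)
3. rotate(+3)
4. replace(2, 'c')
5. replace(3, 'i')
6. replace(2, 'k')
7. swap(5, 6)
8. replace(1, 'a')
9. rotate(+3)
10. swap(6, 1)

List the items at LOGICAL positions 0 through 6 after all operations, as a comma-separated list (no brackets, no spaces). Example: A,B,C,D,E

Answer: i,k,G,A,B,a,F

Derivation:
After op 1 (rotate(-2)): offset=5, physical=[A,B,C,D,E,F,G], logical=[F,G,A,B,C,D,E]
After op 2 (swap(1, 2)): offset=5, physical=[G,B,C,D,E,F,A], logical=[F,A,G,B,C,D,E]
After op 3 (rotate(+3)): offset=1, physical=[G,B,C,D,E,F,A], logical=[B,C,D,E,F,A,G]
After op 4 (replace(2, 'c')): offset=1, physical=[G,B,C,c,E,F,A], logical=[B,C,c,E,F,A,G]
After op 5 (replace(3, 'i')): offset=1, physical=[G,B,C,c,i,F,A], logical=[B,C,c,i,F,A,G]
After op 6 (replace(2, 'k')): offset=1, physical=[G,B,C,k,i,F,A], logical=[B,C,k,i,F,A,G]
After op 7 (swap(5, 6)): offset=1, physical=[A,B,C,k,i,F,G], logical=[B,C,k,i,F,G,A]
After op 8 (replace(1, 'a')): offset=1, physical=[A,B,a,k,i,F,G], logical=[B,a,k,i,F,G,A]
After op 9 (rotate(+3)): offset=4, physical=[A,B,a,k,i,F,G], logical=[i,F,G,A,B,a,k]
After op 10 (swap(6, 1)): offset=4, physical=[A,B,a,F,i,k,G], logical=[i,k,G,A,B,a,F]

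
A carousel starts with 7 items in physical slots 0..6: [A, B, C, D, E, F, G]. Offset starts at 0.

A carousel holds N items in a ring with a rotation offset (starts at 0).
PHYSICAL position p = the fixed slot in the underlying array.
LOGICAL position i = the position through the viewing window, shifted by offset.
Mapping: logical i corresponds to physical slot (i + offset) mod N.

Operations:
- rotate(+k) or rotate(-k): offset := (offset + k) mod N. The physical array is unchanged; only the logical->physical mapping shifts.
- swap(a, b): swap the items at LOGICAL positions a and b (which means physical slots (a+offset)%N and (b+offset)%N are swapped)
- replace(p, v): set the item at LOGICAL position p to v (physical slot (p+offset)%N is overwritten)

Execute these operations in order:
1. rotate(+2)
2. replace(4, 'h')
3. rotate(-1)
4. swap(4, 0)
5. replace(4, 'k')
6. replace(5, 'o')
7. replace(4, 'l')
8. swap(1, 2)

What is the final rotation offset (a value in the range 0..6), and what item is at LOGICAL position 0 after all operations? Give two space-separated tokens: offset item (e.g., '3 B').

Answer: 1 F

Derivation:
After op 1 (rotate(+2)): offset=2, physical=[A,B,C,D,E,F,G], logical=[C,D,E,F,G,A,B]
After op 2 (replace(4, 'h')): offset=2, physical=[A,B,C,D,E,F,h], logical=[C,D,E,F,h,A,B]
After op 3 (rotate(-1)): offset=1, physical=[A,B,C,D,E,F,h], logical=[B,C,D,E,F,h,A]
After op 4 (swap(4, 0)): offset=1, physical=[A,F,C,D,E,B,h], logical=[F,C,D,E,B,h,A]
After op 5 (replace(4, 'k')): offset=1, physical=[A,F,C,D,E,k,h], logical=[F,C,D,E,k,h,A]
After op 6 (replace(5, 'o')): offset=1, physical=[A,F,C,D,E,k,o], logical=[F,C,D,E,k,o,A]
After op 7 (replace(4, 'l')): offset=1, physical=[A,F,C,D,E,l,o], logical=[F,C,D,E,l,o,A]
After op 8 (swap(1, 2)): offset=1, physical=[A,F,D,C,E,l,o], logical=[F,D,C,E,l,o,A]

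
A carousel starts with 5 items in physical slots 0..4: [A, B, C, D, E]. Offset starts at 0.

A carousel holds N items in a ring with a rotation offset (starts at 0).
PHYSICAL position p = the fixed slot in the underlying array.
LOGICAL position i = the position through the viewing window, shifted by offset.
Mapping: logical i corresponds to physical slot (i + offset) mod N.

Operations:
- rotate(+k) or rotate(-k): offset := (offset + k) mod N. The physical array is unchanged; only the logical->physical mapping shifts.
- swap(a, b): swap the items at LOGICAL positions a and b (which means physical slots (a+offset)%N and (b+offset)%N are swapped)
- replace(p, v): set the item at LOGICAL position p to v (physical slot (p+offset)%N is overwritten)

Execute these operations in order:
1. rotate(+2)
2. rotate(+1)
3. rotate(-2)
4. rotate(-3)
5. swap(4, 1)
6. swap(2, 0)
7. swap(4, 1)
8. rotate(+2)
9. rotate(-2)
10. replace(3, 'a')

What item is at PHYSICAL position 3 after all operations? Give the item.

Answer: A

Derivation:
After op 1 (rotate(+2)): offset=2, physical=[A,B,C,D,E], logical=[C,D,E,A,B]
After op 2 (rotate(+1)): offset=3, physical=[A,B,C,D,E], logical=[D,E,A,B,C]
After op 3 (rotate(-2)): offset=1, physical=[A,B,C,D,E], logical=[B,C,D,E,A]
After op 4 (rotate(-3)): offset=3, physical=[A,B,C,D,E], logical=[D,E,A,B,C]
After op 5 (swap(4, 1)): offset=3, physical=[A,B,E,D,C], logical=[D,C,A,B,E]
After op 6 (swap(2, 0)): offset=3, physical=[D,B,E,A,C], logical=[A,C,D,B,E]
After op 7 (swap(4, 1)): offset=3, physical=[D,B,C,A,E], logical=[A,E,D,B,C]
After op 8 (rotate(+2)): offset=0, physical=[D,B,C,A,E], logical=[D,B,C,A,E]
After op 9 (rotate(-2)): offset=3, physical=[D,B,C,A,E], logical=[A,E,D,B,C]
After op 10 (replace(3, 'a')): offset=3, physical=[D,a,C,A,E], logical=[A,E,D,a,C]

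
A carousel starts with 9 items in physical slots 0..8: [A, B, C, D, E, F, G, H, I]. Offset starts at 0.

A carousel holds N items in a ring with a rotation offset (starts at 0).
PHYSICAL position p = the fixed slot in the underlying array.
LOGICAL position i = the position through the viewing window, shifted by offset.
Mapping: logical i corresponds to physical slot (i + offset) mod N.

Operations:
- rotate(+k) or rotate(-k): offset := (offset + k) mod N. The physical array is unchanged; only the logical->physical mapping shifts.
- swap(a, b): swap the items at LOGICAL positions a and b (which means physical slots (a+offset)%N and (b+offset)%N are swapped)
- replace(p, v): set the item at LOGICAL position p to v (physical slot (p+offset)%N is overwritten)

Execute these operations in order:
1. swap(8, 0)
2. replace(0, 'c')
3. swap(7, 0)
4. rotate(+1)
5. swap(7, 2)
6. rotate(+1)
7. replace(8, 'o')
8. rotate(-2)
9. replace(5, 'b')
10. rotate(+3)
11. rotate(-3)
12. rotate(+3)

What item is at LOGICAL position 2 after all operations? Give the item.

After op 1 (swap(8, 0)): offset=0, physical=[I,B,C,D,E,F,G,H,A], logical=[I,B,C,D,E,F,G,H,A]
After op 2 (replace(0, 'c')): offset=0, physical=[c,B,C,D,E,F,G,H,A], logical=[c,B,C,D,E,F,G,H,A]
After op 3 (swap(7, 0)): offset=0, physical=[H,B,C,D,E,F,G,c,A], logical=[H,B,C,D,E,F,G,c,A]
After op 4 (rotate(+1)): offset=1, physical=[H,B,C,D,E,F,G,c,A], logical=[B,C,D,E,F,G,c,A,H]
After op 5 (swap(7, 2)): offset=1, physical=[H,B,C,A,E,F,G,c,D], logical=[B,C,A,E,F,G,c,D,H]
After op 6 (rotate(+1)): offset=2, physical=[H,B,C,A,E,F,G,c,D], logical=[C,A,E,F,G,c,D,H,B]
After op 7 (replace(8, 'o')): offset=2, physical=[H,o,C,A,E,F,G,c,D], logical=[C,A,E,F,G,c,D,H,o]
After op 8 (rotate(-2)): offset=0, physical=[H,o,C,A,E,F,G,c,D], logical=[H,o,C,A,E,F,G,c,D]
After op 9 (replace(5, 'b')): offset=0, physical=[H,o,C,A,E,b,G,c,D], logical=[H,o,C,A,E,b,G,c,D]
After op 10 (rotate(+3)): offset=3, physical=[H,o,C,A,E,b,G,c,D], logical=[A,E,b,G,c,D,H,o,C]
After op 11 (rotate(-3)): offset=0, physical=[H,o,C,A,E,b,G,c,D], logical=[H,o,C,A,E,b,G,c,D]
After op 12 (rotate(+3)): offset=3, physical=[H,o,C,A,E,b,G,c,D], logical=[A,E,b,G,c,D,H,o,C]

Answer: b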